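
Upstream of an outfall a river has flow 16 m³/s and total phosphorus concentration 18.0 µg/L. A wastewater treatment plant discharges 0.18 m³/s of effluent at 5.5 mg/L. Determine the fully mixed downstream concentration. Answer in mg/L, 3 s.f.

18.0 µg/L = 0.018 mg/L.
By mass balance at complete mixing, C = (0.18·5.5 + 16·0.018) / (0.18 + 16) = 1.278/16.18 = 0.07899 mg/L.

0.0790 mg/L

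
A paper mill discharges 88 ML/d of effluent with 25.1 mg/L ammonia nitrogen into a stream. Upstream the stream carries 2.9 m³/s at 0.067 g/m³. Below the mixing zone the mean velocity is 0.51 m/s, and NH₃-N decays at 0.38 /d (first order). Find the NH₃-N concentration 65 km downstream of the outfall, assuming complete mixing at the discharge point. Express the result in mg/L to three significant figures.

88 ML/d = 1.019 m³/s.
After complete mixing, C₀ = (1.019·25.1 + 2.9·0.067) / 3.919 = 6.574 mg/L.
Travel time t = 6.5e+04 m / 0.51 m/s = 1.275e+05 s = 1.475 d.
C = 6.574·exp(−0.38·1.475) = 6.574·0.5709 = 3.753 mg/L.

3.75 mg/L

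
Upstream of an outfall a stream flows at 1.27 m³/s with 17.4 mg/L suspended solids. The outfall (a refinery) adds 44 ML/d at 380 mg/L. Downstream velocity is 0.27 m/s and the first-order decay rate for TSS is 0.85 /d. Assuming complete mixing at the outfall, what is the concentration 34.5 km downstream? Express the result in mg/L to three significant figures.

44 ML/d = 0.5093 m³/s.
After complete mixing, C₀ = (0.5093·380 + 1.27·17.4) / 1.779 = 121.2 mg/L.
Travel time t = 3.45e+04 m / 0.27 m/s = 1.278e+05 s = 1.479 d.
C = 121.2·exp(−0.85·1.479) = 121.2·0.2845 = 34.47 mg/L.

34.5 mg/L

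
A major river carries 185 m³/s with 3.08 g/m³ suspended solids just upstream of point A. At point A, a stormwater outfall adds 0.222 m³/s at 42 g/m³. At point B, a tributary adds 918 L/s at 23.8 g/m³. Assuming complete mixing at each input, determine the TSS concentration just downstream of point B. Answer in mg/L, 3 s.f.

After input A: C = (185·3.08 + 0.222·42) / 185.2 = 3.127 mg/L.
918 L/s = 0.918 m³/s.
After input B: C = (185.2·3.127 + 0.918·23.8) / 186.1 = 3.229 mg/L.

3.23 mg/L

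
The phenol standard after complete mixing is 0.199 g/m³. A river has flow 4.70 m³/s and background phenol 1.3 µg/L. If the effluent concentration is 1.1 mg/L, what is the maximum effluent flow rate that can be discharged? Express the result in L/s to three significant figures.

1030 L/s

1.3 µg/L = 0.0013 mg/L.
Mass balance at complete mixing: C_std·(Q_w + Q_r) = Q_w·C_e + Q_r·C_b.
Rearranging, Q_w = Q_r·(C_std − C_b)/(C_e − C_std) = 4.70·(0.199 − 0.0013) / (1.1 − 0.199) = 1.031 m³/s.
= 1031 L/s.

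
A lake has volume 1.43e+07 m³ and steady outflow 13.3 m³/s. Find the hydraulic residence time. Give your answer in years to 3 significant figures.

Q = 13.3 m³/s × 3.156e+07 s/yr = 4.197e+08 m³/yr.
Hydraulic residence time τ = V/Q = 1.43e+07/4.197e+08 = 0.03407 yr.

0.0341 yr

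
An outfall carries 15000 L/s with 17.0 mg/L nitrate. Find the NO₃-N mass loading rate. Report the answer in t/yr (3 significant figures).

15000 L/s = 15 m³/s.
Mass flux = Q·C = 15 m³/s × 17 g/m³ = 255 g/s.
= 255 g/s × 31.56 = 8047 t/yr.

8050 t/yr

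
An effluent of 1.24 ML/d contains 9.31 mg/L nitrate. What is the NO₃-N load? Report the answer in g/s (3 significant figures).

1.24 ML/d = 0.01435 m³/s.
Mass flux = Q·C = 0.01435 m³/s × 9.31 g/m³ = 0.1336 g/s.

0.134 g/s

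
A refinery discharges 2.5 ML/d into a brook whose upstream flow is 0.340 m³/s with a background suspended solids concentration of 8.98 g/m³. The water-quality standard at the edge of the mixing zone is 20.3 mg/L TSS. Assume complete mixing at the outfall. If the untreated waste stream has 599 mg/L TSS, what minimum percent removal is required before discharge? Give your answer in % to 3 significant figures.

74.4 %

2.5 ML/d = 0.02894 m³/s.
Mass balance: 20.3·0.3689 = 0.02894·Cₑ + 0.34·8.98.
Cₑ = (7.489 − 3.053) / 0.02894 = 153.3 mg/L.
Required removal = 1 − 153.3/599 = 74.4 %.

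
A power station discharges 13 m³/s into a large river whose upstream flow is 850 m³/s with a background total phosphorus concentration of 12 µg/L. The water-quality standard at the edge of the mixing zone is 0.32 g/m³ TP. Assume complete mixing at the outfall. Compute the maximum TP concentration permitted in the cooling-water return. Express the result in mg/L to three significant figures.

12 µg/L = 0.012 mg/L.
Mass balance: 0.32·863 = 13·Cₑ + 850·0.012.
Cₑ = (276.2 − 10.2) / 13 = 20.46 mg/L.

20.5 mg/L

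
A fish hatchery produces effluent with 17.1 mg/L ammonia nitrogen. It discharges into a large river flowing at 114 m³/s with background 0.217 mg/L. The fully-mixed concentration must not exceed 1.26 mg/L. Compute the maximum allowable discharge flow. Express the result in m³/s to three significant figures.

7.51 m³/s

Mass balance at complete mixing: C_std·(Q_w + Q_r) = Q_w·C_e + Q_r·C_b.
Rearranging, Q_w = Q_r·(C_std − C_b)/(C_e − C_std) = 114·(1.26 − 0.217) / (17.1 − 1.26) = 7.506 m³/s.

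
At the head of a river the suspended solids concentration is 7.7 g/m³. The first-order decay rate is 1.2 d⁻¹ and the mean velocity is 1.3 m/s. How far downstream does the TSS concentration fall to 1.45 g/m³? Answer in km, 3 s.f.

156 km

From C = C₀·e^(−kt), t = ln(C₀/C)/k = ln(7.7/1.45)/1.2 = 1.67/1.2 = 1.391 d.
Distance = v·t = 1.3 m/s × 1.202e+05 s = 1.563e+05 m = 156.3 km.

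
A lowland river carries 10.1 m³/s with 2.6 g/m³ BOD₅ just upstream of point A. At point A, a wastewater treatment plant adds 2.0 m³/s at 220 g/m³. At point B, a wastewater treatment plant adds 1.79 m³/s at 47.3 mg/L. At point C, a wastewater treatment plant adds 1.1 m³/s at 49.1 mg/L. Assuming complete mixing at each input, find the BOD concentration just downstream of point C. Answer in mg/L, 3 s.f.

After input A: C = (10.1·2.6 + 2·220) / 12.1 = 38.53 mg/L.
After input B: C = (12.1·38.53 + 1.79·47.3) / 13.89 = 39.66 mg/L.
After input C: C = (13.89·39.66 + 1.1·49.1) / 14.99 = 40.36 mg/L.

40.4 mg/L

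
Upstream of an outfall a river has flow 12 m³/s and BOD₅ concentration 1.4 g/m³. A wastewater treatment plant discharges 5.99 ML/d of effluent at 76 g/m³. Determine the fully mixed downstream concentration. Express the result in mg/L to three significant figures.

5.99 ML/d = 0.06933 m³/s.
Flow-weighted mixing gives C = (0.06933·76 + 12·1.4) / (0.06933 + 12) = 22.07/12.07 = 1.829 mg/L.

1.83 mg/L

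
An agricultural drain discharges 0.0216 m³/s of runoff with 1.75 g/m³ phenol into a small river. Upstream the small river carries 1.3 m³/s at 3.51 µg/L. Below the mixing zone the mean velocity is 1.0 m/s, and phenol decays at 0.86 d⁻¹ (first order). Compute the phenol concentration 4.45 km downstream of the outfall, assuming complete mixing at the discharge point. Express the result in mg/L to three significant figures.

3.51 µg/L = 0.00351 mg/L.
After complete mixing, C₀ = (0.0216·1.75 + 1.3·0.00351) / 1.322 = 0.03205 mg/L.
Travel time t = 4450 m / 1.0 m/s = 4450 s = 0.0515 d.
C = 0.03205·exp(−0.86·0.0515) = 0.03205·0.9567 = 0.03067 mg/L.

0.0307 mg/L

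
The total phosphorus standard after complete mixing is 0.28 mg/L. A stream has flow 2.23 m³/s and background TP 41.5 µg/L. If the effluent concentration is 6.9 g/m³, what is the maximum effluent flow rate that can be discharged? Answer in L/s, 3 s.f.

41.5 µg/L = 0.0415 mg/L.
Mass balance at complete mixing: C_std·(Q_w + Q_r) = Q_w·C_e + Q_r·C_b.
Rearranging, Q_w = Q_r·(C_std − C_b)/(C_e − C_std) = 2.23·(0.28 − 0.0415) / (6.9 − 0.28) = 0.08034 m³/s.
= 80.34 L/s.

80.3 L/s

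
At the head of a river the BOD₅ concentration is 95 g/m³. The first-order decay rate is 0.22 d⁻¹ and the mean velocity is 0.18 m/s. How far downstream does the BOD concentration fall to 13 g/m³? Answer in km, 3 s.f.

From C = C₀·e^(−kt), t = ln(C₀/C)/k = ln(95/13)/0.22 = 1.989/0.22 = 9.041 d.
Distance = v·t = 0.18 m/s × 7.811e+05 s = 1.406e+05 m = 140.6 km.

141 km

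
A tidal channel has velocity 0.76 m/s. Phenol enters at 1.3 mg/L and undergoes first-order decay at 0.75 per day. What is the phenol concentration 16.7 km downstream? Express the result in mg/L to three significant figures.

Travel time t = 16.7 km / 0.76 m/s = 1.67e+04/0.76 = 2.197e+04 s = 0.2543 d.
First-order decay: C = 1.3·exp(−0.75·0.2543) = 1.3·0.8263 = 1.074 mg/L.

1.07 mg/L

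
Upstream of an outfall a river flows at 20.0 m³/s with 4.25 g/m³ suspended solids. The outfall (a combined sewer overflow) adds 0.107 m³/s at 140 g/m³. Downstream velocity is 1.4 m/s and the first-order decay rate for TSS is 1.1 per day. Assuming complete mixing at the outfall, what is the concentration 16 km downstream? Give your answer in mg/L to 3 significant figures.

4.30 mg/L

After complete mixing, C₀ = (0.107·140 + 20·4.25) / 20.11 = 4.972 mg/L.
Travel time t = 1.6e+04 m / 1.4 m/s = 1.143e+04 s = 0.1323 d.
C = 4.972·exp(−1.1·0.1323) = 4.972·0.8646 = 4.299 mg/L.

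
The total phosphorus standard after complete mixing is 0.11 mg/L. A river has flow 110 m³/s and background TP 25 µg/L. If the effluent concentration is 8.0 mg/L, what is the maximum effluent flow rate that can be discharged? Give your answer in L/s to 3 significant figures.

25 µg/L = 0.025 mg/L.
Mass balance at complete mixing: C_std·(Q_w + Q_r) = Q_w·C_e + Q_r·C_b.
Rearranging, Q_w = Q_r·(C_std − C_b)/(C_e − C_std) = 110·(0.11 − 0.025) / (8 − 0.11) = 1.185 m³/s.
= 1185 L/s.

1190 L/s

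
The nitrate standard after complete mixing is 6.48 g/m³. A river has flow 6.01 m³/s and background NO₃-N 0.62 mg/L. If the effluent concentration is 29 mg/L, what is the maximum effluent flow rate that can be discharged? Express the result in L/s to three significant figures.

1560 L/s

Mass balance at complete mixing: C_std·(Q_w + Q_r) = Q_w·C_e + Q_r·C_b.
Rearranging, Q_w = Q_r·(C_std − C_b)/(C_e − C_std) = 6.01·(6.48 − 0.62) / (29 − 6.48) = 1.564 m³/s.
= 1564 L/s.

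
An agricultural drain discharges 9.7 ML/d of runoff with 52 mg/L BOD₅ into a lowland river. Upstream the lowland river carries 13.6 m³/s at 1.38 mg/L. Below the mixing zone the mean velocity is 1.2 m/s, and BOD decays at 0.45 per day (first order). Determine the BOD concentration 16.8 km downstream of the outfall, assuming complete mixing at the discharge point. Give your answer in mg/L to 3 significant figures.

9.7 ML/d = 0.1123 m³/s.
After complete mixing, C₀ = (0.1123·52 + 13.6·1.38) / 13.71 = 1.794 mg/L.
Travel time t = 1.68e+04 m / 1.2 m/s = 1.4e+04 s = 0.162 d.
C = 1.794·exp(−0.45·0.162) = 1.794·0.9297 = 1.668 mg/L.

1.67 mg/L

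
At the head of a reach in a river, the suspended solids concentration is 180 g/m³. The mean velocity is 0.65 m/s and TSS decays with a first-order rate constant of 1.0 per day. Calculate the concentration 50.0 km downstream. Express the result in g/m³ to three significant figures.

Travel time t = 50.0 km / 0.65 m/s = 5e+04/0.65 = 7.692e+04 s = 0.8903 d.
First-order decay: C = 180·exp(−1.0·0.8903) = 180·0.4105 = 73.89 g/m³.

73.9 g/m³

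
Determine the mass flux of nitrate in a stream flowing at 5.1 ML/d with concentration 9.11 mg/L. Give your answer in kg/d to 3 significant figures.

46.5 kg/d

5.1 ML/d = 0.05903 m³/s.
Mass flux = Q·C = 0.05903 m³/s × 9.11 g/m³ = 0.5377 g/s.
= 0.5377 g/s × 86.4 = 46.46 kg/d.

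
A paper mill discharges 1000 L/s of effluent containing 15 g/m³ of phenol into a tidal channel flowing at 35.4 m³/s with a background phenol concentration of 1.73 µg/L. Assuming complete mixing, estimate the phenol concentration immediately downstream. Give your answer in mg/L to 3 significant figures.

0.414 mg/L

1000 L/s = 1 m³/s.
1.73 µg/L = 0.00173 mg/L.
Flow-weighted mixing gives C = (1·15 + 35.4·0.00173) / (1 + 35.4) = 15.06/36.4 = 0.4138 mg/L.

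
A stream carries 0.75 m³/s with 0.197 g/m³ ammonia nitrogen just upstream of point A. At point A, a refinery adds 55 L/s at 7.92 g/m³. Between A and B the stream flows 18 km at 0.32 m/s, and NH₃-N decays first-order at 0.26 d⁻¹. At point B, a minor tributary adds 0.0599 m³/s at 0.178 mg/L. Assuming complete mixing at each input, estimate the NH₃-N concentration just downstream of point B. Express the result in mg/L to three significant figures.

0.582 mg/L

55 L/s = 0.055 m³/s.
After input A: C = (0.75·0.197 + 0.055·7.92) / 0.805 = 0.7247 mg/L.
Over the 18 km reach to input B (t = 5.625e+04 s = 0.651 d), decay gives C = 0.7247·exp(−0.26·0.651) = 0.6118 mg/L.
After input B: C = (0.805·0.6118 + 0.0599·0.178) / 0.8649 = 0.5818 mg/L.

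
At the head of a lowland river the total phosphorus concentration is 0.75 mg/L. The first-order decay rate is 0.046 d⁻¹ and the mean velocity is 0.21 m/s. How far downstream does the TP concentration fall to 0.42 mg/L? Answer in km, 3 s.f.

229 km

From C = C₀·e^(−kt), t = ln(C₀/C)/k = ln(0.75/0.42)/0.046 = 0.5798/0.046 = 12.6 d.
Distance = v·t = 0.21 m/s × 1.089e+06 s = 2.287e+05 m = 228.7 km.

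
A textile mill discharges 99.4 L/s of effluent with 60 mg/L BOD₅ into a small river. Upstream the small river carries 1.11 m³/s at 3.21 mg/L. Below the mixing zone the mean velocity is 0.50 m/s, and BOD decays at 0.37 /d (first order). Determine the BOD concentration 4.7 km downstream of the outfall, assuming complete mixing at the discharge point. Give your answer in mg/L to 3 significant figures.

7.57 mg/L

99.4 L/s = 0.0994 m³/s.
After complete mixing, C₀ = (0.0994·60 + 1.11·3.21) / 1.209 = 7.878 mg/L.
Travel time t = 4700 m / 0.50 m/s = 9400 s = 0.1088 d.
C = 7.878·exp(−0.37·0.1088) = 7.878·0.9605 = 7.567 mg/L.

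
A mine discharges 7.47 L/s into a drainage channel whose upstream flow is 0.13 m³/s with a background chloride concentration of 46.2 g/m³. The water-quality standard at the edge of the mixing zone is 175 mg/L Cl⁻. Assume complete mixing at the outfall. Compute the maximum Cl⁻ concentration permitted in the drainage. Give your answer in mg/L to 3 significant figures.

2420 mg/L

7.47 L/s = 0.00747 m³/s.
Mass balance: 175·0.1375 = 0.00747·Cₑ + 0.13·46.2.
Cₑ = (24.06 − 6.006) / 0.00747 = 2416 mg/L.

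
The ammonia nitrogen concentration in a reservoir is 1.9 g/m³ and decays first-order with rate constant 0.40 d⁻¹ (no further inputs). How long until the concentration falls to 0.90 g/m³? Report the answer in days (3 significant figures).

1.87 d

t = ln(C₀/C)/k = ln(1.9/0.90)/0.40 = 0.7472/0.40 = 1.868 d.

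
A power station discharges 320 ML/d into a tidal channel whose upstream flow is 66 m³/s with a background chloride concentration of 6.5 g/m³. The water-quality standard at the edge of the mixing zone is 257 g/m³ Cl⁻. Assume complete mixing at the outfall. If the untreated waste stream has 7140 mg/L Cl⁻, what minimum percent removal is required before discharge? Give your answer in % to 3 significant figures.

320 ML/d = 3.704 m³/s.
Mass balance: 257·69.7 = 3.704·Cₑ + 66·6.5.
Cₑ = (1.791e+04 − 429) / 3.704 = 4721 mg/L.
Required removal = 1 − 4721/7140 = 33.88 %.

33.9 %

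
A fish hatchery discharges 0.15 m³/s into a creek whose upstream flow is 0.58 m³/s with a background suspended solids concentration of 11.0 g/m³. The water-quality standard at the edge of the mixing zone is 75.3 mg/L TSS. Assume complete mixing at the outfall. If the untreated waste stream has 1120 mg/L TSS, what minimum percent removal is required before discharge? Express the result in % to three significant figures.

71.1 %

Mass balance: 75.3·0.73 = 0.15·Cₑ + 0.58·11.
Cₑ = (54.97 − 6.38) / 0.15 = 323.9 mg/L.
Required removal = 1 − 323.9/1120 = 71.08 %.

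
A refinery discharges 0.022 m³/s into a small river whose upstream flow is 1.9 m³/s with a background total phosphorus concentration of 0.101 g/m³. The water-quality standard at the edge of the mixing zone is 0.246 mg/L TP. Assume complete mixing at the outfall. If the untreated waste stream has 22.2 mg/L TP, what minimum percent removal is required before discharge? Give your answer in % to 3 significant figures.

Mass balance: 0.246·1.922 = 0.022·Cₑ + 1.9·0.101.
Cₑ = (0.4728 − 0.1919) / 0.022 = 12.77 mg/L.
Required removal = 1 − 12.77/22.2 = 42.48 %.

42.5 %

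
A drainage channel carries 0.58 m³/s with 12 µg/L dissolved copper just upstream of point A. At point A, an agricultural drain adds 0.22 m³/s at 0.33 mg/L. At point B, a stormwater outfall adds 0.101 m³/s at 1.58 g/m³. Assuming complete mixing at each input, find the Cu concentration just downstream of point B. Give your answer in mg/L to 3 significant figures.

0.265 mg/L

12 µg/L = 0.012 mg/L.
After input A: C = (0.58·0.012 + 0.22·0.33) / 0.8 = 0.09945 mg/L.
After input B: C = (0.8·0.09945 + 0.101·1.58) / 0.901 = 0.2654 mg/L.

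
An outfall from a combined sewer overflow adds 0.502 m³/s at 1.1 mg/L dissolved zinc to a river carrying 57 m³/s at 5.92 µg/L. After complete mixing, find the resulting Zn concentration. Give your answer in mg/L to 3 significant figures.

5.92 µg/L = 0.00592 mg/L.
Flow-weighted mixing gives C = (0.502·1.1 + 57·0.00592) / (0.502 + 57) = 0.8896/57.5 = 0.01547 mg/L.

0.0155 mg/L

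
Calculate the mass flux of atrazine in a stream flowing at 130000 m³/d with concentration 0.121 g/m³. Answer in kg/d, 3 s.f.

15.7 kg/d

130000 m³/d = 1.505 m³/s.
Mass flux = Q·C = 1.505 m³/s × 0.121 g/m³ = 0.1821 g/s.
= 0.1821 g/s × 86.4 = 15.73 kg/d.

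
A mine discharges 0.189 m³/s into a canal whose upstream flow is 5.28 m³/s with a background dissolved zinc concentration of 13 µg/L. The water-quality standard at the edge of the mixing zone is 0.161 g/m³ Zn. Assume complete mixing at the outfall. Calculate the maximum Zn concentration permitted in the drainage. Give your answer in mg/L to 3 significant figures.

13 µg/L = 0.013 mg/L.
Mass balance: 0.161·5.469 = 0.189·Cₑ + 5.28·0.013.
Cₑ = (0.8805 − 0.06864) / 0.189 = 4.296 mg/L.

4.30 mg/L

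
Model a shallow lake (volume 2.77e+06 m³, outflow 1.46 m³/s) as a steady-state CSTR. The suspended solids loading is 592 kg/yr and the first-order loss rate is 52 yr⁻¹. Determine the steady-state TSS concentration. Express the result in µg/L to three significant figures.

Outflow Q = 1.46 m³/s × 3.156e+07 s/yr = 4.607e+07 m³/yr.
Steady-state CSTR mass balance: W = Q·C + k·V·C, so C = W/(Q + kV).
Q + kV = 4.607e+07 + 52·2.77e+06 = 1.901e+08 m³/yr.
C = 592/1.901e+08 = 3.114e-06 kg/m³ = 0.003114 mg/L = 3.114 µg/L.

3.11 µg/L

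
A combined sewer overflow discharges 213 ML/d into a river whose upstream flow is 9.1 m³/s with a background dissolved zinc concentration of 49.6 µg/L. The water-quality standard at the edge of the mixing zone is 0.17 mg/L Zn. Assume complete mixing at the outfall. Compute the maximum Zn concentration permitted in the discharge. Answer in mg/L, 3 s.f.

213 ML/d = 2.465 m³/s.
49.6 µg/L = 0.0496 mg/L.
Mass balance: 0.17·11.57 = 2.465·Cₑ + 9.1·0.0496.
Cₑ = (1.966 − 0.4514) / 2.465 = 0.6144 mg/L.

0.614 mg/L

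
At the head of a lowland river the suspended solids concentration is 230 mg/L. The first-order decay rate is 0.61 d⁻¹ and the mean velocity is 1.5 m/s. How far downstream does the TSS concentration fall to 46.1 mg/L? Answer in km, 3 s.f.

341 km

From C = C₀·e^(−kt), t = ln(C₀/C)/k = ln(230/46.1)/0.61 = 1.607/0.61 = 2.635 d.
Distance = v·t = 1.5 m/s × 2.277e+05 s = 3.415e+05 m = 341.5 km.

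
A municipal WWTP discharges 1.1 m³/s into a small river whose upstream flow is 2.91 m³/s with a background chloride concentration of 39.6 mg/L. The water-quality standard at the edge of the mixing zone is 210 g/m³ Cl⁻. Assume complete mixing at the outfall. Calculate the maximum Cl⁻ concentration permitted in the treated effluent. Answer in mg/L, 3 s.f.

Mass balance: 210·4.01 = 1.1·Cₑ + 2.91·39.6.
Cₑ = (842.1 − 115.2) / 1.1 = 660.8 mg/L.

661 mg/L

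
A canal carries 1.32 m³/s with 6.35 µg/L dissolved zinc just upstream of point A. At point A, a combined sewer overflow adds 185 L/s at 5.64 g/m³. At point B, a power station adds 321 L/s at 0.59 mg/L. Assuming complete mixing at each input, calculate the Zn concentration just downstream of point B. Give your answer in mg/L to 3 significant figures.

0.680 mg/L

6.35 µg/L = 0.00635 mg/L.
185 L/s = 0.185 m³/s.
After input A: C = (1.32·0.00635 + 0.185·5.64) / 1.505 = 0.6989 mg/L.
321 L/s = 0.321 m³/s.
After input B: C = (1.505·0.6989 + 0.321·0.59) / 1.826 = 0.6797 mg/L.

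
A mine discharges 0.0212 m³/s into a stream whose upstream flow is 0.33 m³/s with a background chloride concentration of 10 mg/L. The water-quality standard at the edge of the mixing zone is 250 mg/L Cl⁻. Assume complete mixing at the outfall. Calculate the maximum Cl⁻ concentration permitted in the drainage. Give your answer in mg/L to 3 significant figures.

3990 mg/L

Mass balance: 250·0.3512 = 0.0212·Cₑ + 0.33·10.
Cₑ = (87.8 − 3.3) / 0.0212 = 3986 mg/L.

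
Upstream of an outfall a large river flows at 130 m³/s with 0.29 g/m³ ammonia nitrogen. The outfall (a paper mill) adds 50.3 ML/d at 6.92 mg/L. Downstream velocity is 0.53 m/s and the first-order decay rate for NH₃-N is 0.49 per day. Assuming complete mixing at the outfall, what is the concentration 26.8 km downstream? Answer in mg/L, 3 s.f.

50.3 ML/d = 0.5822 m³/s.
After complete mixing, C₀ = (0.5822·6.92 + 130·0.29) / 130.6 = 0.3196 mg/L.
Travel time t = 2.68e+04 m / 0.53 m/s = 5.057e+04 s = 0.5853 d.
C = 0.3196·exp(−0.49·0.5853) = 0.3196·0.7507 = 0.2399 mg/L.

0.240 mg/L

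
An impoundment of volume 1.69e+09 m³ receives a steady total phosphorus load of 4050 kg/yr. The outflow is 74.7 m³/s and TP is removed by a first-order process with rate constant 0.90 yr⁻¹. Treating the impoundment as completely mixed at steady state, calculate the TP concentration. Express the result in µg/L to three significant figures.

1.04 µg/L

Outflow Q = 74.7 m³/s × 3.156e+07 s/yr = 2.357e+09 m³/yr.
Steady-state CSTR mass balance: W = Q·C + k·V·C, so C = W/(Q + kV).
Q + kV = 2.357e+09 + 0.90·1.69e+09 = 3.878e+09 m³/yr.
C = 4050/3.878e+09 = 1.044e-06 kg/m³ = 0.001044 mg/L = 1.044 µg/L.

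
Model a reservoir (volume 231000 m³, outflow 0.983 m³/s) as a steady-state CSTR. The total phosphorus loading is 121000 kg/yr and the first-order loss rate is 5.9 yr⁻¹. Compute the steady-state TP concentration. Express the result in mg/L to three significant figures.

3.74 mg/L

Outflow Q = 0.983 m³/s × 3.156e+07 s/yr = 3.102e+07 m³/yr.
Steady-state CSTR mass balance: W = Q·C + k·V·C, so C = W/(Q + kV).
Q + kV = 3.102e+07 + 5.9·231000 = 3.238e+07 m³/yr.
C = 121000/3.238e+07 = 0.003736 kg/m³ = 3.736 mg/L.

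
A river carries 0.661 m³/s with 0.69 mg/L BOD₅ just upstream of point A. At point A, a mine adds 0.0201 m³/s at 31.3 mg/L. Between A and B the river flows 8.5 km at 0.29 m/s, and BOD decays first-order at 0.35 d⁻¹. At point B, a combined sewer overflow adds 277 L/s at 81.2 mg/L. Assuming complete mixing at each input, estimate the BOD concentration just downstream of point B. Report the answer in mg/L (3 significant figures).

After input A: C = (0.661·0.69 + 0.0201·31.3) / 0.6811 = 1.593 mg/L.
Over the 8.5 km reach to input B (t = 2.931e+04 s = 0.3392 d), decay gives C = 1.593·exp(−0.35·0.3392) = 1.415 mg/L.
277 L/s = 0.277 m³/s.
After input B: C = (0.6811·1.415 + 0.277·81.2) / 0.9581 = 24.48 mg/L.

24.5 mg/L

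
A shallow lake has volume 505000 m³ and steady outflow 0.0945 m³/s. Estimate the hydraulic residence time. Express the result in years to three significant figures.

0.169 yr

Q = 0.0945 m³/s × 3.156e+07 s/yr = 2.982e+06 m³/yr.
Hydraulic residence time τ = V/Q = 505000/2.982e+06 = 0.1693 yr.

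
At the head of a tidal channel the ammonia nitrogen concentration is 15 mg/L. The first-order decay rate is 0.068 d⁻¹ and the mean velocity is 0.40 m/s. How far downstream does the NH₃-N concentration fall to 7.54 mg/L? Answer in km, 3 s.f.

350 km

From C = C₀·e^(−kt), t = ln(C₀/C)/k = ln(15/7.54)/0.068 = 0.6878/0.068 = 10.12 d.
Distance = v·t = 0.40 m/s × 8.739e+05 s = 3.496e+05 m = 349.6 km.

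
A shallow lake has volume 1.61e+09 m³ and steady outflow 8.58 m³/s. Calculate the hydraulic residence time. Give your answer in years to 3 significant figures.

Q = 8.58 m³/s × 3.156e+07 s/yr = 2.708e+08 m³/yr.
Hydraulic residence time τ = V/Q = 1.61e+09/2.708e+08 = 5.946 yr.

5.95 yr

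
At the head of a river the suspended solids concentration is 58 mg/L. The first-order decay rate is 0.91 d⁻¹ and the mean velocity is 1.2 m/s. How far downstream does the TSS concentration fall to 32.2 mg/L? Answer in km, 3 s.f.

67.0 km

From C = C₀·e^(−kt), t = ln(C₀/C)/k = ln(58/32.2)/0.91 = 0.5885/0.91 = 0.6467 d.
Distance = v·t = 1.2 m/s × 5.587e+04 s = 6.705e+04 m = 67.05 km.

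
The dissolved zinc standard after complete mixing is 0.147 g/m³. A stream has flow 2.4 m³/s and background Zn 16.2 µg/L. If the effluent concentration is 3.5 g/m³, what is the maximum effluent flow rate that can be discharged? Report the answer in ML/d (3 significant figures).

8.09 ML/d

16.2 µg/L = 0.0162 mg/L.
Mass balance at complete mixing: C_std·(Q_w + Q_r) = Q_w·C_e + Q_r·C_b.
Rearranging, Q_w = Q_r·(C_std − C_b)/(C_e − C_std) = 2.4·(0.147 − 0.0162) / (3.5 − 0.147) = 0.09362 m³/s.
= 8.089 ML/d.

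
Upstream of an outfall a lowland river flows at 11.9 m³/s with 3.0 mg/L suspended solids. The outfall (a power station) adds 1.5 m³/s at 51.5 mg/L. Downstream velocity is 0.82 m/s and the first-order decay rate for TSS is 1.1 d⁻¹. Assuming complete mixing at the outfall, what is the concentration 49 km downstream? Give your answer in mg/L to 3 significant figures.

After complete mixing, C₀ = (1.5·51.5 + 11.9·3) / 13.4 = 8.429 mg/L.
Travel time t = 4.9e+04 m / 0.82 m/s = 5.976e+04 s = 0.6916 d.
C = 8.429·exp(−1.1·0.6916) = 8.429·0.4673 = 3.939 mg/L.

3.94 mg/L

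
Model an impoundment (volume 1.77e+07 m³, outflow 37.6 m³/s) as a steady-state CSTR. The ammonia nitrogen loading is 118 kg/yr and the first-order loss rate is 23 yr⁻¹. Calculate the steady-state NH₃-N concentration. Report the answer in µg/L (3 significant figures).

Outflow Q = 37.6 m³/s × 3.156e+07 s/yr = 1.187e+09 m³/yr.
Steady-state CSTR mass balance: W = Q·C + k·V·C, so C = W/(Q + kV).
Q + kV = 1.187e+09 + 23·1.77e+07 = 1.594e+09 m³/yr.
C = 118/1.594e+09 = 7.404e-08 kg/m³ = 7.404e-05 mg/L = 0.07404 µg/L.

0.0740 µg/L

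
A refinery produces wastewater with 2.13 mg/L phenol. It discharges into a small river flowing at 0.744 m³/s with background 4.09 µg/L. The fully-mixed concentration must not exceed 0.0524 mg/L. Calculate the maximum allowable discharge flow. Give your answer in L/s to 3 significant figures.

4.09 µg/L = 0.00409 mg/L.
Mass balance at complete mixing: C_std·(Q_w + Q_r) = Q_w·C_e + Q_r·C_b.
Rearranging, Q_w = Q_r·(C_std − C_b)/(C_e − C_std) = 0.744·(0.0524 − 0.00409) / (2.13 − 0.0524) = 0.0173 m³/s.
= 17.3 L/s.

17.3 L/s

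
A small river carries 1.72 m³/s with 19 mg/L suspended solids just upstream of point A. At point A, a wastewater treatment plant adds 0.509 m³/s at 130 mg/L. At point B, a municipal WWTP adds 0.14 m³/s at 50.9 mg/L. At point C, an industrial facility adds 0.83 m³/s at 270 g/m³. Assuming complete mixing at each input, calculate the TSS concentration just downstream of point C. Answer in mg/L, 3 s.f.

After input A: C = (1.72·19 + 0.509·130) / 2.229 = 44.35 mg/L.
After input B: C = (2.229·44.35 + 0.14·50.9) / 2.369 = 44.73 mg/L.
After input C: C = (2.369·44.73 + 0.83·270) / 3.199 = 103.2 mg/L.

103 mg/L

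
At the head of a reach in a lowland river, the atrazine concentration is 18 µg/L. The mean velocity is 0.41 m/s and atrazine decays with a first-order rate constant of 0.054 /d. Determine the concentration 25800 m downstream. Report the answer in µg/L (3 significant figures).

17.3 µg/L

Travel time t = 25800 m / 0.41 m/s = 2.58e+04/0.41 = 6.293e+04 s = 0.7283 d.
First-order decay: C = 18·exp(−0.054·0.7283) = 18·0.9614 = 17.31 µg/L.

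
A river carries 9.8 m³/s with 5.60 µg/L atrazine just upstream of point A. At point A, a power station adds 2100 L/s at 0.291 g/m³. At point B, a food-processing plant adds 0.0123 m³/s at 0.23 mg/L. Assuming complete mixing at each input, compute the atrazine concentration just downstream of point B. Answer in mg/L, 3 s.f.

0.0561 mg/L

5.60 µg/L = 0.0056 mg/L.
2100 L/s = 2.1 m³/s.
After input A: C = (9.8·0.0056 + 2.1·0.291) / 11.9 = 0.05596 mg/L.
After input B: C = (11.9·0.05596 + 0.0123·0.23) / 11.91 = 0.05614 mg/L.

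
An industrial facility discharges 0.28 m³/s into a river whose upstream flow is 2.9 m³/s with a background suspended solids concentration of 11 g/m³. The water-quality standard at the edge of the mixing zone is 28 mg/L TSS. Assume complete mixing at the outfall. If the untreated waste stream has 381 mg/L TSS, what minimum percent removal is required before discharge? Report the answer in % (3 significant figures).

46.4 %

Mass balance: 28·3.18 = 0.28·Cₑ + 2.9·11.
Cₑ = (89.04 − 31.9) / 0.28 = 204.1 mg/L.
Required removal = 1 − 204.1/381 = 46.44 %.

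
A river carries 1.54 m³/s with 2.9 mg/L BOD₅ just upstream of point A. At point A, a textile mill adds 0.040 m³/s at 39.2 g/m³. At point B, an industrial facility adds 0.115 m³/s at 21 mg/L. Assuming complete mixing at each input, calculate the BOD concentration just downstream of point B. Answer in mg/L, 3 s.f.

After input A: C = (1.54·2.9 + 0.04·39.2) / 1.58 = 3.819 mg/L.
After input B: C = (1.58·3.819 + 0.115·21) / 1.695 = 4.985 mg/L.

4.98 mg/L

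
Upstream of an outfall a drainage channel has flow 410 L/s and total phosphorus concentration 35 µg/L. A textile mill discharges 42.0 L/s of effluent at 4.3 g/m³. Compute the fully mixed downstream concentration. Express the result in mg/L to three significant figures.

42.0 L/s = 0.042 m³/s.
410 L/s = 0.41 m³/s.
35 µg/L = 0.035 mg/L.
Conservation of mass across the mixing zone: C = (0.042·4.3 + 0.41·0.035) / (0.042 + 0.41) = 0.195/0.452 = 0.4313 mg/L.

0.431 mg/L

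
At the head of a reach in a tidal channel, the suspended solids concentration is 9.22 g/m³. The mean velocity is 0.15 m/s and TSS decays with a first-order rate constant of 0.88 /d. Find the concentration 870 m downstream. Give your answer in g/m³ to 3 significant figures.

Travel time t = 870 m / 0.15 m/s = 870/0.15 = 5800 s = 0.06713 d.
First-order decay: C = 9.22·exp(−0.88·0.06713) = 9.22·0.9426 = 8.691 g/m³.

8.69 g/m³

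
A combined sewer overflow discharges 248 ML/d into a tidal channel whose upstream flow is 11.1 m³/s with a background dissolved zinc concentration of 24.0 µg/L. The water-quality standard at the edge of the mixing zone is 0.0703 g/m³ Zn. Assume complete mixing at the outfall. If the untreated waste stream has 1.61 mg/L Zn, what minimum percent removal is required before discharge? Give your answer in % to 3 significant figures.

84.5 %

248 ML/d = 2.87 m³/s.
24.0 µg/L = 0.024 mg/L.
Mass balance: 0.0703·13.97 = 2.87·Cₑ + 11.1·0.024.
Cₑ = (0.9821 − 0.2664) / 2.87 = 0.2493 mg/L.
Required removal = 1 − 0.2493/1.61 = 84.51 %.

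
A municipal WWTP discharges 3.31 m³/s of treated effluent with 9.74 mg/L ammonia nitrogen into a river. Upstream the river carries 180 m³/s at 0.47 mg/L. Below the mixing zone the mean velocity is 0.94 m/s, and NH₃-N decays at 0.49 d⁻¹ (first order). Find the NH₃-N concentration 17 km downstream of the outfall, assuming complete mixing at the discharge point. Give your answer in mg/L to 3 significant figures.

0.575 mg/L

After complete mixing, C₀ = (3.31·9.74 + 180·0.47) / 183.3 = 0.6374 mg/L.
Travel time t = 1.7e+04 m / 0.94 m/s = 1.809e+04 s = 0.2093 d.
C = 0.6374·exp(−0.49·0.2093) = 0.6374·0.9025 = 0.5753 mg/L.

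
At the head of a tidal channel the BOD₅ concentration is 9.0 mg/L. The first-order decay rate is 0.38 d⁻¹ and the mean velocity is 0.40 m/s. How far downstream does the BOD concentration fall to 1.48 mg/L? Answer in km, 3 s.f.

164 km

From C = C₀·e^(−kt), t = ln(C₀/C)/k = ln(9.0/1.48)/0.38 = 1.805/0.38 = 4.75 d.
Distance = v·t = 0.40 m/s × 4.104e+05 s = 1.642e+05 m = 164.2 km.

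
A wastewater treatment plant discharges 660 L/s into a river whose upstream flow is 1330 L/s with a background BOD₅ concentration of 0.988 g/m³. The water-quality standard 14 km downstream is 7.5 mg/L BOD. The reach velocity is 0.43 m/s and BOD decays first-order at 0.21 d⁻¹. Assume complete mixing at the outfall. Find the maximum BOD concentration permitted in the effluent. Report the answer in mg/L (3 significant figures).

660 L/s = 0.66 m³/s.
1330 L/s = 1.33 m³/s.
Travel time to the compliance point: t = 1.4e+04/0.43 = 3.256e+04 s = 0.3768 d; decay factor exp(−0.21·0.3768) = 0.9239.
So the concentration just after mixing may be at most 7.5/0.9239 = 8.118 mg/L.
Mass balance: 8.118·1.99 = 0.66·Cₑ + 1.33·0.988.
Cₑ = (16.15 − 1.314) / 0.66 = 22.48 mg/L.

22.5 mg/L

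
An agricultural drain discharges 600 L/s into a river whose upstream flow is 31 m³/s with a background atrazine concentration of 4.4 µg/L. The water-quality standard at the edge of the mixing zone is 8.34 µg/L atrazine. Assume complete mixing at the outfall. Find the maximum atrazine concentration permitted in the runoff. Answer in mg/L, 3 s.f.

600 L/s = 0.6 m³/s.
4.4 µg/L = 0.0044 mg/L.
8.34 µg/L = 0.00834 mg/L.
Mass balance: 0.00834·31.6 = 0.6·Cₑ + 31·0.0044.
Cₑ = (0.2635 − 0.1364) / 0.6 = 0.2119 mg/L.

0.212 mg/L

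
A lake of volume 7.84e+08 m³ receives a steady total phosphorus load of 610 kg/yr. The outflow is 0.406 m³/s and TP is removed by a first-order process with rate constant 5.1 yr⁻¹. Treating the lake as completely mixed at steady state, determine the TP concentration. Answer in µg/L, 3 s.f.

0.152 µg/L

Outflow Q = 0.406 m³/s × 3.156e+07 s/yr = 1.281e+07 m³/yr.
Steady-state CSTR mass balance: W = Q·C + k·V·C, so C = W/(Q + kV).
Q + kV = 1.281e+07 + 5.1·7.84e+08 = 4.011e+09 m³/yr.
C = 610/4.011e+09 = 1.521e-07 kg/m³ = 0.0001521 mg/L = 0.1521 µg/L.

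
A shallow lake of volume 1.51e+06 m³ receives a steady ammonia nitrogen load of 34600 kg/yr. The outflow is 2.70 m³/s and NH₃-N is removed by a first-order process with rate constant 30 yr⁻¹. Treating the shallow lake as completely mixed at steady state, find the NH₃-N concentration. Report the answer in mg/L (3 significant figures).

0.265 mg/L

Outflow Q = 2.70 m³/s × 3.156e+07 s/yr = 8.521e+07 m³/yr.
Steady-state CSTR mass balance: W = Q·C + k·V·C, so C = W/(Q + kV).
Q + kV = 8.521e+07 + 30·1.51e+06 = 1.305e+08 m³/yr.
C = 34600/1.305e+08 = 0.0002651 kg/m³ = 0.2651 mg/L.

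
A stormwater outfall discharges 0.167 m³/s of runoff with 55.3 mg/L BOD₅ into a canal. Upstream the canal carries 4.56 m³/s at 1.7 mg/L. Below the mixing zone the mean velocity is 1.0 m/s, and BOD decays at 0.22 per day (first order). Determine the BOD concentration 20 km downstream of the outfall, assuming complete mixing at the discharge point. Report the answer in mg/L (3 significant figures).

3.42 mg/L

After complete mixing, C₀ = (0.167·55.3 + 4.56·1.7) / 4.727 = 3.594 mg/L.
Travel time t = 2e+04 m / 1.0 m/s = 2e+04 s = 0.2315 d.
C = 3.594·exp(−0.22·0.2315) = 3.594·0.9503 = 3.415 mg/L.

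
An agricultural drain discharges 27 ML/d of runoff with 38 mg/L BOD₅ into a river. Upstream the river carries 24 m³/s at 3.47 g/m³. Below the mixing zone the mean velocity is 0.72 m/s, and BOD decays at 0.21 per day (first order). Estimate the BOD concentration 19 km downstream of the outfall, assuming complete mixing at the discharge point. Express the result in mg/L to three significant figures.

3.67 mg/L

27 ML/d = 0.3125 m³/s.
After complete mixing, C₀ = (0.3125·38 + 24·3.47) / 24.31 = 3.914 mg/L.
Travel time t = 1.9e+04 m / 0.72 m/s = 2.639e+04 s = 0.3054 d.
C = 3.914·exp(−0.21·0.3054) = 3.914·0.9379 = 3.671 mg/L.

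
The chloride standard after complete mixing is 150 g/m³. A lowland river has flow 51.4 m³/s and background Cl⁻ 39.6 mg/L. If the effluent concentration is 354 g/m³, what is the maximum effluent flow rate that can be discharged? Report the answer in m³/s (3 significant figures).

Mass balance at complete mixing: C_std·(Q_w + Q_r) = Q_w·C_e + Q_r·C_b.
Rearranging, Q_w = Q_r·(C_std − C_b)/(C_e − C_std) = 51.4·(150 − 39.6) / (354 − 150) = 27.82 m³/s.

27.8 m³/s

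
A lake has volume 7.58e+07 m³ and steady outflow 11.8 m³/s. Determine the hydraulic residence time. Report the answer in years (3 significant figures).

0.204 yr

Q = 11.8 m³/s × 3.156e+07 s/yr = 3.724e+08 m³/yr.
Hydraulic residence time τ = V/Q = 7.58e+07/3.724e+08 = 0.2036 yr.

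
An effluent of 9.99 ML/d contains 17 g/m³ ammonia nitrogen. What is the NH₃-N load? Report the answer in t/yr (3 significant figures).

62.0 t/yr

9.99 ML/d = 0.1156 m³/s.
Mass flux = Q·C = 0.1156 m³/s × 17 g/m³ = 1.966 g/s.
= 1.966 g/s × 31.56 = 62.03 t/yr.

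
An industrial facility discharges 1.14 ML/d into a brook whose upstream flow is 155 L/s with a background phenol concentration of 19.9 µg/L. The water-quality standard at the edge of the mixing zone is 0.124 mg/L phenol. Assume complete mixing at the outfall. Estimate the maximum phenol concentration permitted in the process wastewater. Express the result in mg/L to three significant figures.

1.14 ML/d = 0.01319 m³/s.
155 L/s = 0.155 m³/s.
19.9 µg/L = 0.0199 mg/L.
Mass balance: 0.124·0.1682 = 0.01319·Cₑ + 0.155·0.0199.
Cₑ = (0.02086 − 0.003084) / 0.01319 = 1.347 mg/L.

1.35 mg/L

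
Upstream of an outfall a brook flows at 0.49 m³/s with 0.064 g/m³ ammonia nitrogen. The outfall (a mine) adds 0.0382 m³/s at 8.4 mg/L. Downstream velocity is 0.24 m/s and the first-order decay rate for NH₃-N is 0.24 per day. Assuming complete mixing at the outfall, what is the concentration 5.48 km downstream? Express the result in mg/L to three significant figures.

0.626 mg/L

After complete mixing, C₀ = (0.0382·8.4 + 0.49·0.064) / 0.5282 = 0.6669 mg/L.
Travel time t = 5480 m / 0.24 m/s = 2.283e+04 s = 0.2643 d.
C = 0.6669·exp(−0.24·0.2643) = 0.6669·0.9385 = 0.6259 mg/L.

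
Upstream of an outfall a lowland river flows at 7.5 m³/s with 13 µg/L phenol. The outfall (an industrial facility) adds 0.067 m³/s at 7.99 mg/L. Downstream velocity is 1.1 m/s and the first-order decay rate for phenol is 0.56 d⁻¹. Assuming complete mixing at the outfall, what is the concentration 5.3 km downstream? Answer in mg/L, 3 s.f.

13 µg/L = 0.013 mg/L.
After complete mixing, C₀ = (0.067·7.99 + 7.5·0.013) / 7.567 = 0.08363 mg/L.
Travel time t = 5300 m / 1.1 m/s = 4818 s = 0.05577 d.
C = 0.08363·exp(−0.56·0.05577) = 0.08363·0.9693 = 0.08106 mg/L.

0.0811 mg/L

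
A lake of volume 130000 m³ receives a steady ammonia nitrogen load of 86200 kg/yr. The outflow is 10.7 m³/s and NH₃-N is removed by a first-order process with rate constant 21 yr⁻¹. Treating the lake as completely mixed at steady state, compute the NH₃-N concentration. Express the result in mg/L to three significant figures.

Outflow Q = 10.7 m³/s × 3.156e+07 s/yr = 3.377e+08 m³/yr.
Steady-state CSTR mass balance: W = Q·C + k·V·C, so C = W/(Q + kV).
Q + kV = 3.377e+08 + 21·130000 = 3.404e+08 m³/yr.
C = 86200/3.404e+08 = 0.0002532 kg/m³ = 0.2532 mg/L.

0.253 mg/L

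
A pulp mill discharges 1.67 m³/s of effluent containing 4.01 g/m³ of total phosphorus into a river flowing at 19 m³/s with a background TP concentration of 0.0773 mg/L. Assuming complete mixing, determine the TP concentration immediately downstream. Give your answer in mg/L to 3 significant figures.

0.395 mg/L

Conservation of mass across the mixing zone: C = (1.67·4.01 + 19·0.0773) / (1.67 + 19) = 8.165/20.67 = 0.395 mg/L.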